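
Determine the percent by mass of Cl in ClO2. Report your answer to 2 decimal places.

52.56%

Molar mass = 1(35.45) + 2(16.00) = 67.450 g/mol
Mass of Cl per mole = 1 × 35.45 = 35.450 g
% Cl = 35.450 / 67.450 × 100 = 52.56%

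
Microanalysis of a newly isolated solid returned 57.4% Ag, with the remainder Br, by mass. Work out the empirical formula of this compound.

Assume 100 g: 57.4 g Ag, 42.6 g Br.
Ag: 57.4 g ÷ 107.87 g/mol = 0.5321 mol
Br: 42.6 g ÷ 79.90 g/mol = 0.5332 mol
Smallest is Ag at 0.5321 mol; normalising gives Ag 1.000, Br 1.002
≈ 1:1 → AgBr

AgBr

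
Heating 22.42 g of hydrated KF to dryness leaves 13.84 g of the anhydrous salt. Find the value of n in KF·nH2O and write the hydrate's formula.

Mass of water lost = 22.42 − 13.84 = 8.58 g → 8.58 / 18.02 = 0.4761 mol H2O
Molar mass of KF = 58.10 g/mol → mol KF = 13.84 / 58.10 = 0.2382
n = 0.4761 / 0.2382 = 2.00 ≈ 2 → KF·2H2O

KF·2H2O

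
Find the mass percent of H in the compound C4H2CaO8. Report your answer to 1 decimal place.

Molar mass = 4(12.01) + 2(1.008) + 1(40.08) + 8(16.00) = 218.136 g/mol
Mass of H per mole = 2 × 1.008 = 2.016 g
% H = 2.016 / 218.136 × 100 = 0.9%

0.9%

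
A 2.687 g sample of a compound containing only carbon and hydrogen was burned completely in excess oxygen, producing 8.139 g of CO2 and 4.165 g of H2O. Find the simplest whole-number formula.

mol C = 8.139 / 44.01 = 0.1849; mass C = 0.1849 × 12.01 = 2.221 g
mol H = 2 × (4.165 / 18.02) = 0.4623; mass H = 0.4623 × 1.008 = 0.4660 g
Divide by the smallest (0.1849 mol C): C 1.000, H 2.500
Scaling by 2: C 2.00, H 5.00 → C2H5

C2H5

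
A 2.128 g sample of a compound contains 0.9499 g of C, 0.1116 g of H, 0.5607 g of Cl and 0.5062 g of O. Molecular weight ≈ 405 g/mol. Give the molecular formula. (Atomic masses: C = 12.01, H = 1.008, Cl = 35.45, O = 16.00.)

n(C) = 0.9499/12.01 = 0.07909, n(H) = 0.1116/1.008 = 0.1107, n(Cl) = 0.5607/35.45 = 0.01582, n(O) = 0.5062/16.00 = 0.03164
Ratios (÷ 0.01582): C 5.001, H 7.000, Cl 1.000, O 2.000
≈ 5:7:1:2 → C5H7ClO2
Empirical-formula mass = 134.56 g/mol
n = 405 / 134.56 = 3.01 ≈ 3
Molecular formula = (C5H7ClO2)×3 = C15H21Cl3O6

C15H21Cl3O6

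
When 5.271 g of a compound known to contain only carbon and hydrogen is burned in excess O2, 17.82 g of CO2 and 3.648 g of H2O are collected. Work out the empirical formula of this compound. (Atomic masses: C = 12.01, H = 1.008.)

mol C = 17.82 / 44.01 = 0.4049; mass C = 0.4049 × 12.01 = 4.863 g
mol H = 2 × (3.648 / 18.02) = 0.4049; mass H = 0.4049 × 1.008 = 0.4081 g
Ratios (÷ 0.4049): C 1.000, H 1.000
→ CH

CH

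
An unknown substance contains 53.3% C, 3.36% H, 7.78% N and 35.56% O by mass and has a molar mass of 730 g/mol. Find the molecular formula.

Assume 100 g: 53.3 g C, 3.36 g H, 7.78 g N, 35.56 g O.
n(C) = 53.3/12.01 = 4.438, n(H) = 3.36/1.008 = 3.333, n(N) = 7.78/14.01 = 0.5553, n(O) = 35.56/16.00 = 2.223
Ratios (÷ 0.5553): C 7.992, H 6.003, N 1.000, O 4.002
→ C8H6NO4
Empirical-formula mass = 180.14 g/mol
n = 730 / 180.14 = 4.05 ≈ 4
Molecular formula = (C8H6NO4)×4 = C32H24N4O16

C32H24N4O16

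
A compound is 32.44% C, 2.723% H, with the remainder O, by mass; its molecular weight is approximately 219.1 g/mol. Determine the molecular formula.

Assume 100 g: 32.44 g C, 2.723 g H, 64.837 g O.
n(C) = 32.44/12.01 = 2.701, n(H) = 2.723/1.008 = 2.701, n(O) = 64.837/16.00 = 4.052
Smallest is C at 2.701 mol; normalising gives C 1.000, H 1.000, O 1.500
×2: C 2.00, H 2.00, O 3.00 → C2H2O3
Empirical-formula mass = 74.04 g/mol
n = 219.1 / 74.04 = 2.96 ≈ 3
Molecular formula = (C2H2O3)×3 = C6H6O9

C6H6O9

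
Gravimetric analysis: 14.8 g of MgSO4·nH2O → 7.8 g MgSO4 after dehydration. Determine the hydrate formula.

Mass of water lost = 14.8 − 7.8 = 7 g → 7 / 18.02 = 0.3885 mol H2O
Molar mass of MgSO4 = 120.38 g/mol → mol MgSO4 = 7.8 / 120.38 = 0.06479
n = 0.3885 / 0.06479 = 6.00 ≈ 6 → MgSO4·6H2O

MgSO4·6H2O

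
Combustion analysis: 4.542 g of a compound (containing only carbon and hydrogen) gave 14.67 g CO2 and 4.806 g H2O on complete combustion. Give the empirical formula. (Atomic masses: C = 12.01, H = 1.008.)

mol C = 14.67 / 44.01 = 0.3333; mass C = 0.3333 × 12.01 = 4.003 g
mol H = 2 × (4.806 / 18.02) = 0.5334; mass H = 0.5334 × 1.008 = 0.5377 g
Divide by the smallest (0.3333 mol C): C 1.000, H 1.600
Multiply by 5: C 5.00, H 8.00 → C5H8

C5H8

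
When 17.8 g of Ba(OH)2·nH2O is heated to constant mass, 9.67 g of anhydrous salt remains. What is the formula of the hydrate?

Ba(OH)2·8H2O

Mass of water lost = 17.8 − 9.67 = 8.13 g → 8.13 / 18.02 = 0.4512 mol H2O
Molar mass of Ba(OH)2 = 171.35 g/mol → mol Ba(OH)2 = 9.67 / 171.35 = 0.05644
n = 0.4512 / 0.05644 = 7.99 ≈ 8 → Ba(OH)2·8H2O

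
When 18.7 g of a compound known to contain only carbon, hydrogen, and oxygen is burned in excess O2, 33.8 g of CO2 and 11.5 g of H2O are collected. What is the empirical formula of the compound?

mol C = 33.8 / 44.01 = 0.7680; mass C = 0.7680 × 12.01 = 9.224 g
mol H = 2 × (11.5 / 18.02) = 1.276; mass H = 1.276 × 1.008 = 1.287 g
mass O = 18.7 − (10.51) = 8.190 g → mol O = 0.5119
Divide by the smallest (0.5119 mol O): C 1.500, H 2.494, O 1.000
×2: C 3.00, H 4.99, O 2.00 → C3H5O2

C3H5O2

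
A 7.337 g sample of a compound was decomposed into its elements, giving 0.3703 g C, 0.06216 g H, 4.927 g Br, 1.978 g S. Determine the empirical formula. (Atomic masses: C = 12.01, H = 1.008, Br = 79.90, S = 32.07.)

CH2Br2S2

C: 0.3703 g ÷ 12.01 g/mol = 0.03083 mol
H: 0.06216 g ÷ 1.008 g/mol = 0.06167 mol
Br: 4.927 g ÷ 79.90 g/mol = 0.06166 mol
S: 1.978 g ÷ 32.07 g/mol = 0.06168 mol
Smallest is C at 0.03083 mol; normalising gives C 1.000, H 2.000, Br 2.000, S 2.000
→ CH2Br2S2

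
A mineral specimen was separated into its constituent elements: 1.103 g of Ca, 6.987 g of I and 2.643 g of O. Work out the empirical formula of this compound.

n(Ca) = 1.103/40.08 = 0.02752, n(I) = 6.987/126.90 = 0.05506, n(O) = 2.643/16.00 = 0.1652
Divide by the smallest (0.02752 mol Ca): Ca 1.000, I 2.001, O 6.002
→ CaI2O6

CaI2O6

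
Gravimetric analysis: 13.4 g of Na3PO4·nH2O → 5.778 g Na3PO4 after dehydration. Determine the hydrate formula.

Na3PO4·12H2O

Mass of water lost = 13.4 − 5.778 = 7.622 g → 7.622 / 18.02 = 0.423 mol H2O
Molar mass of Na3PO4 = 163.94 g/mol → mol Na3PO4 = 5.778 / 163.94 = 0.03524
n = 0.423 / 0.03524 = 12.00 ≈ 12 → Na3PO4·12H2O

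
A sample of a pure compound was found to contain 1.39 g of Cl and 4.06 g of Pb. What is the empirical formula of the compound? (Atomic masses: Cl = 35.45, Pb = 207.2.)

Moles — Cl: 1.39 / 35.45 = 0.03921 mol; Pb: 4.06 / 207.2 = 0.01959 mol
Divide by the smallest (0.01959 mol Pb): Cl 2.001, Pb 1.000
Ratio ≈ 2:1, so the empirical formula is Cl2Pb

Cl2Pb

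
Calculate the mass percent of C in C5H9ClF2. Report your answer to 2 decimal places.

42.12%

Molar mass = 5(12.01) + 9(1.008) + 1(35.45) + 2(19.00) = 142.572 g/mol
Mass of C per mole = 5 × 12.01 = 60.050 g
% C = 60.050 / 142.572 × 100 = 42.12%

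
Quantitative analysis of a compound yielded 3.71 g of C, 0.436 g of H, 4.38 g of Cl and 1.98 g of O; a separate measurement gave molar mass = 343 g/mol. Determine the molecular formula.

C10H14Cl4O4

Moles — C: 3.71 / 12.01 = 0.3089 mol; H: 0.436 / 1.008 = 0.4325 mol; Cl: 4.38 / 35.45 = 0.1236 mol; O: 1.98 / 16.00 = 0.1237 mol
Divide by the smallest (0.1236 mol Cl): C 2.500, H 3.501, Cl 1.000, O 1.002
Multiply by 2: C 5.00, H 7.00, Cl 2.00, O 2.00 → C5H7Cl2O2
Empirical-formula mass = 170.01 g/mol
n = 343 / 170.01 = 2.02 ≈ 2
Molecular formula = (C5H7Cl2O2)×2 = C10H14Cl4O4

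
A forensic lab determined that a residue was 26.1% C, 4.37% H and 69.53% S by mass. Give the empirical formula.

CH2S

Assume 100 g: 26.1 g C, 4.37 g H, 69.53 g S.
Moles — C: 26.1 / 12.01 = 2.173 mol; H: 4.37 / 1.008 = 4.335 mol; S: 69.53 / 32.07 = 2.168 mol
Ratios (÷ 2.168): C 1.002, H 2.000, S 1.000
≈ 1:2:1 → CH2S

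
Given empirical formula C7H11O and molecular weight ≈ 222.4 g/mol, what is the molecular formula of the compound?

Empirical-formula mass = 111.16 g/mol
n = 222.4 / 111.16 = 2.00 ≈ 2
Molecular formula = (C7H11O)2 = C14H22O2

C14H22O2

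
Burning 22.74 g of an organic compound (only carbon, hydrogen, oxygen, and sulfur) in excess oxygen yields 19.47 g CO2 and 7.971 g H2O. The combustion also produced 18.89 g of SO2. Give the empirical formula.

C3H6O3S2

mol C = 19.47 / 44.01 = 0.4424; mass C = 0.4424 × 12.01 = 5.313 g
mol H = 2 × (7.971 / 18.02) = 0.8847; mass H = 0.8847 × 1.008 = 0.8918 g
mol S = 18.89 / 64.07 = 0.2948; mass S = 9.455 g
mass O = 22.74 − (15.66) = 7.080 g → mol O = 0.4425
Ratios (÷ 0.2948): C 1.501, H 3.001, O 1.501, S 1.000
Multiply by 2: C 3.00, H 6.00, O 3.00, S 2.00 → C3H6O3S2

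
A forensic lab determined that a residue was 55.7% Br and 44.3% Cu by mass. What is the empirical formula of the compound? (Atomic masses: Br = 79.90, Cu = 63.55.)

Assume 100 g: 55.7 g Br, 44.3 g Cu.
n(Br) = 55.7/79.90 = 0.6971, n(Cu) = 44.3/63.55 = 0.6971
Smallest is Cu at 0.6971 mol; normalising gives Br 1.000, Cu 1.000
Ratio ≈ 1:1, so the empirical formula is BrCu

BrCu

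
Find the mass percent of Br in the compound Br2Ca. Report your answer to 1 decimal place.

Molar mass = 2(79.90) + 1(40.08) = 199.880 g/mol
Mass of Br per mole = 2 × 79.90 = 159.800 g
% Br = 159.800 / 199.880 × 100 = 79.9%

79.9%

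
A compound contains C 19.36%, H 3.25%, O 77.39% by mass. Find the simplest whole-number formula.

Assume 100 g: 19.36 g C, 3.25 g H, 77.39 g O.
Moles — C: 19.36 / 12.01 = 1.612 mol; H: 3.25 / 1.008 = 3.224 mol; O: 77.39 / 16.00 = 4.837 mol
Ratios (÷ 1.612): C 1.000, H 2.000, O 3.001
Ratio ≈ 1:2:3, so the empirical formula is CH2O3

CH2O3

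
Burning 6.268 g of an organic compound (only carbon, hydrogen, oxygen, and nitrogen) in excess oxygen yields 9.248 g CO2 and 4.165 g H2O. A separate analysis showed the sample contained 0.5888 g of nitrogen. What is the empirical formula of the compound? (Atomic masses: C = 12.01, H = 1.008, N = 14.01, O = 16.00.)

C5H11NO4

mol C = 9.248 / 44.01 = 0.2101; mass C = 0.2101 × 12.01 = 2.524 g
mol H = 2 × (4.165 / 18.02) = 0.4623; mass H = 0.4623 × 1.008 = 0.4660 g
mol N = 0.5888 / 14.01 = 0.04203
mass O = 6.268 − (3.578) = 2.690 g → mol O = 0.1681
Smallest is N at 0.04203 mol; normalising gives C 5.000, H 10.999, N 1.000, O 4.000
Ratio ≈ 5:11:1:4, so the empirical formula is C5H11NO4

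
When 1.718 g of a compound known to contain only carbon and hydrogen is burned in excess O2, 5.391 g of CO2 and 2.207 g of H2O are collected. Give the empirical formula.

CH2

mol C = 5.391 / 44.01 = 0.1225; mass C = 0.1225 × 12.01 = 1.471 g
mol H = 2 × (2.207 / 18.02) = 0.2450; mass H = 0.2450 × 1.008 = 0.2469 g
Divide by the smallest (0.1225 mol C): C 1.000, H 2.000
≈ 1:2 → CH2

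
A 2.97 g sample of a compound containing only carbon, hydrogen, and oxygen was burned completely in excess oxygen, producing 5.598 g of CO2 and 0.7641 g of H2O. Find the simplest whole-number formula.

mol C = 5.598 / 44.01 = 0.1272; mass C = 0.1272 × 12.01 = 1.528 g
mol H = 2 × (0.7641 / 18.02) = 0.08481; mass H = 0.08481 × 1.008 = 0.08548 g
mass O = 2.97 − (1.613) = 1.357 g → mol O = 0.08480
Divide by the smallest (0.0848 mol O): C 1.500, H 1.000, O 1.000
×2: C 3.00, H 2.00, O 2.00 → C3H2O2

C3H2O2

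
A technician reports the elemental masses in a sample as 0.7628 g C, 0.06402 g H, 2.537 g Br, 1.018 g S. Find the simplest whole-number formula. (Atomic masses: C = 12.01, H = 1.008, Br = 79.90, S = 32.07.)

C2H2BrS

n(C) = 0.7628/12.01 = 0.06351, n(H) = 0.06402/1.008 = 0.06351, n(Br) = 2.537/79.90 = 0.03175, n(S) = 1.018/32.07 = 0.03174
Smallest is S at 0.03174 mol; normalising gives C 2.001, H 2.001, Br 1.000, S 1.000
Ratio ≈ 2:2:1:1, so the empirical formula is C2H2BrS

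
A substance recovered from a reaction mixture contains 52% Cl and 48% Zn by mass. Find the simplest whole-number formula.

Assume 100 g: 52 g Cl, 48 g Zn.
n(Cl) = 52/35.45 = 1.467, n(Zn) = 48/65.38 = 0.7342
Divide by the smallest (0.7342 mol Zn): Cl 1.998, Zn 1.000
→ Cl2Zn

Cl2Zn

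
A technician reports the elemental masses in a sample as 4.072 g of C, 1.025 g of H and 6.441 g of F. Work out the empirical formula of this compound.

CH3F

C: 4.072 g ÷ 12.01 g/mol = 0.3391 mol
H: 1.025 g ÷ 1.008 g/mol = 1.017 mol
F: 6.441 g ÷ 19.00 g/mol = 0.339 mol
Smallest is F at 0.339 mol; normalising gives C 1.000, H 3.000, F 1.000
→ CH3F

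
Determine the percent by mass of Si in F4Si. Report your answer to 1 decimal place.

27.0%

Molar mass = 4(19.00) + 1(28.09) = 104.090 g/mol
Mass of Si per mole = 1 × 28.09 = 28.090 g
% Si = 28.090 / 104.090 × 100 = 27.0%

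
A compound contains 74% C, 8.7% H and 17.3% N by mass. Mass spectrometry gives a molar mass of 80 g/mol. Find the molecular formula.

Assume 100 g: 74 g C, 8.7 g H, 17.3 g N.
C: 74 g ÷ 12.01 g/mol = 6.162 mol
H: 8.7 g ÷ 1.008 g/mol = 8.631 mol
N: 17.3 g ÷ 14.01 g/mol = 1.235 mol
Divide by the smallest (1.235 mol N): C 4.990, H 6.990, N 1.000
→ C5H7N
Empirical-formula mass = 81.12 g/mol
n = 80 / 81.12 = 0.99 ≈ 1
Molecular formula = empirical formula = C5H7N

C5H7N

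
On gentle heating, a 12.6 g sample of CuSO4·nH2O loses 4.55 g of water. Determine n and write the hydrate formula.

CuSO4·5H2O

Mass of anhydrous CuSO4 = 12.6 − 4.55 = 8.05 g
mol H2O = 4.55 / 18.02 = 0.2525
Molar mass of CuSO4 = 159.62 g/mol → mol CuSO4 = 8.05 / 159.62 = 0.05043
n = 0.2525 / 0.05043 = 5.01 ≈ 5 → CuSO4·5H2O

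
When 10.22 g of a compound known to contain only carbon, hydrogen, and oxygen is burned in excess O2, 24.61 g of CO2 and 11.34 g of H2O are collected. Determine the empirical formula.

C4H9O

mol C = 24.61 / 44.01 = 0.5592; mass C = 0.5592 × 12.01 = 6.716 g
mol H = 2 × (11.34 / 18.02) = 1.259; mass H = 1.259 × 1.008 = 1.269 g
mass O = 10.22 − (7.985) = 2.235 g → mol O = 0.1397
Divide by the smallest (0.1397 mol O): C 4.002, H 9.008, O 1.000
Ratio ≈ 4:9:1, so the empirical formula is C4H9O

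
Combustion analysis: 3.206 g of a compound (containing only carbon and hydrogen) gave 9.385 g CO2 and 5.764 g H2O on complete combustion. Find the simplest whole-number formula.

CH3

mol C = 9.385 / 44.01 = 0.2132; mass C = 0.2132 × 12.01 = 2.561 g
mol H = 2 × (5.764 / 18.02) = 0.6397; mass H = 0.6397 × 1.008 = 0.6449 g
Ratios (÷ 0.2132): C 1.000, H 3.000
→ CH3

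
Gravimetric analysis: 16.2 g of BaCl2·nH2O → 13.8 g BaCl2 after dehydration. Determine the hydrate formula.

BaCl2·2H2O

Mass of water lost = 16.2 − 13.8 = 2.4 g → 2.4 / 18.02 = 0.1332 mol H2O
Molar mass of BaCl2 = 208.23 g/mol → mol BaCl2 = 13.8 / 208.23 = 0.06627
n = 0.1332 / 0.06627 = 2.01 ≈ 2 → BaCl2·2H2O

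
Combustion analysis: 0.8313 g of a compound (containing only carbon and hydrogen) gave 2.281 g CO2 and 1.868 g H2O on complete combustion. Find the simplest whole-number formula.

mol C = 2.281 / 44.01 = 0.05183; mass C = 0.05183 × 12.01 = 0.6225 g
mol H = 2 × (1.868 / 18.02) = 0.2073; mass H = 0.2073 × 1.008 = 0.2090 g
Divide by the smallest (0.05183 mol C): C 1.000, H 4.000
Ratio ≈ 1:4, so the empirical formula is CH4

CH4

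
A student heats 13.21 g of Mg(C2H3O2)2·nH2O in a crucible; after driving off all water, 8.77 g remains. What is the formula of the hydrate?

Mass of water lost = 13.21 − 8.77 = 4.44 g → 4.44 / 18.02 = 0.2464 mol H2O
Molar mass of Mg(C2H3O2)2 = 142.40 g/mol → mol Mg(C2H3O2)2 = 8.77 / 142.40 = 0.06159
n = 0.2464 / 0.06159 = 4.00 ≈ 4 → Mg(C2H3O2)2·4H2O

Mg(C2H3O2)2·4H2O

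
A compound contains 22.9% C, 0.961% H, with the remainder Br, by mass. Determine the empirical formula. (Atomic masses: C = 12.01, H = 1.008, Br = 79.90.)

Assume 100 g: 22.9 g C, 0.961 g H, 76.14 g Br.
C: 22.9 g ÷ 12.01 g/mol = 1.907 mol
H: 0.961 g ÷ 1.008 g/mol = 0.9534 mol
Br: 76.14 g ÷ 79.90 g/mol = 0.9529 mol
Smallest is Br at 0.9529 mol; normalising gives C 2.001, H 1.000, Br 1.000
→ C2HBr

C2HBr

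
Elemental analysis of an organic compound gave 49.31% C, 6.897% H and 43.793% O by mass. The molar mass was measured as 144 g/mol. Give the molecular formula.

C6H10O4

Assume 100 g: 49.31 g C, 6.897 g H, 43.793 g O.
Moles — C: 49.31 / 12.01 = 4.106 mol; H: 6.897 / 1.008 = 6.842 mol; O: 43.793 / 16.00 = 2.737 mol
Divide by the smallest (2.737 mol O): C 1.500, H 2.500, O 1.000
Multiply by 2: C 3.00, H 5.00, O 2.00 → C3H5O2
Empirical-formula mass = 73.07 g/mol
n = 144 / 73.07 = 1.97 ≈ 2
Molecular formula = (C3H5O2)×2 = C6H10O4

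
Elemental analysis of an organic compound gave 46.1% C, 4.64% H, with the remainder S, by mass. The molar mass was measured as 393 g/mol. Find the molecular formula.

C15H18S6

Assume 100 g: 46.1 g C, 4.64 g H, 49.26 g S.
n(C) = 46.1/12.01 = 3.838, n(H) = 4.64/1.008 = 4.603, n(S) = 49.26/32.07 = 1.536
Ratios (÷ 1.536): C 2.499, H 2.997, S 1.000
Scaling by 2: C 5.00, H 5.99, S 2.00 → C5H6S2
Empirical-formula mass = 130.24 g/mol
n = 393 / 130.24 = 3.02 ≈ 3
Molecular formula = (C5H6S2)×3 = C15H18S6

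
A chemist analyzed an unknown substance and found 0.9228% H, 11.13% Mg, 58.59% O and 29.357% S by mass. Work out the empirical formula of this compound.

Assume 100 g: 0.9228 g H, 11.13 g Mg, 58.59 g O, 29.357 g S.
H: 0.9228 g ÷ 1.008 g/mol = 0.9155 mol
Mg: 11.13 g ÷ 24.31 g/mol = 0.4578 mol
O: 58.59 g ÷ 16.00 g/mol = 3.662 mol
S: 29.357 g ÷ 32.07 g/mol = 0.9154 mol
Divide by the smallest (0.4578 mol Mg): H 2.000, Mg 1.000, O 7.998, S 1.999
Ratio ≈ 2:1:8:2, so the empirical formula is H2MgO8S2

H2MgO8S2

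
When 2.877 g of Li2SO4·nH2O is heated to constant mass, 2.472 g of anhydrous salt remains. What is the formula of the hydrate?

Mass of water lost = 2.877 − 2.472 = 0.405 g → 0.405 / 18.02 = 0.02248 mol H2O
Molar mass of Li2SO4 = 109.95 g/mol → mol Li2SO4 = 2.472 / 109.95 = 0.02248
n = 0.02248 / 0.02248 = 1.00 ≈ 1 → Li2SO4·H2O

Li2SO4·H2O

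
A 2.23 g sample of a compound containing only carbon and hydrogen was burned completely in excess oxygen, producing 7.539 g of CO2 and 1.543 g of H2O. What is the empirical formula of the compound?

CH

mol C = 7.539 / 44.01 = 0.1713; mass C = 0.1713 × 12.01 = 2.057 g
mol H = 2 × (1.543 / 18.02) = 0.1713; mass H = 0.1713 × 1.008 = 0.1726 g
Smallest is H at 0.1713 mol; normalising gives C 1.000, H 1.000
≈ 1:1 → CH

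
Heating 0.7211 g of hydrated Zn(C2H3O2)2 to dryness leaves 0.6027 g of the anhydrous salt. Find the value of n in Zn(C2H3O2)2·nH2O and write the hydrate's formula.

Zn(C2H3O2)2·2H2O

Mass of water lost = 0.7211 − 0.6027 = 0.1184 g → 0.1184 / 18.02 = 0.00657 mol H2O
Molar mass of Zn(C2H3O2)2 = 183.47 g/mol → mol Zn(C2H3O2)2 = 0.6027 / 183.47 = 0.003285
n = 0.00657 / 0.003285 = 2.00 ≈ 2 → Zn(C2H3O2)2·2H2O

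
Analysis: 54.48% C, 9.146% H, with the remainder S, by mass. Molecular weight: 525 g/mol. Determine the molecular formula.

Assume 100 g: 54.48 g C, 9.146 g H, 36.374 g S.
C: 54.48 g ÷ 12.01 g/mol = 4.536 mol
H: 9.146 g ÷ 1.008 g/mol = 9.073 mol
S: 36.374 g ÷ 32.07 g/mol = 1.134 mol
Ratios (÷ 1.134): C 3.999, H 8.000, S 1.000
→ C4H8S
Empirical-formula mass = 88.17 g/mol
n = 525 / 88.17 = 5.95 ≈ 6
Molecular formula = (C4H8S)×6 = C24H48S6

C24H48S6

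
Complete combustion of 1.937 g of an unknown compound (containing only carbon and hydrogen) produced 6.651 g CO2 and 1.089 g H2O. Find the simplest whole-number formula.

C5H4

mol C = 6.651 / 44.01 = 0.1511; mass C = 0.1511 × 12.01 = 1.815 g
mol H = 2 × (1.089 / 18.02) = 0.1209; mass H = 0.1209 × 1.008 = 0.1218 g
Smallest is H at 0.1209 mol; normalising gives C 1.250, H 1.000
×4: C 5.00, H 4.00 → C5H4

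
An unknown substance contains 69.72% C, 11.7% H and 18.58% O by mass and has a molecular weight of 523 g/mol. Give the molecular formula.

Assume 100 g: 69.72 g C, 11.7 g H, 18.58 g O.
n(C) = 69.72/12.01 = 5.805, n(H) = 11.7/1.008 = 11.61, n(O) = 18.58/16.00 = 1.161
Divide by the smallest (1.161 mol O): C 4.999, H 9.995, O 1.000
Ratio ≈ 5:10:1, so the empirical formula is C5H10O
Empirical-formula mass = 86.13 g/mol
n = 523 / 86.13 = 6.07 ≈ 6
Molecular formula = (C5H10O)×6 = C30H60O6

C30H60O6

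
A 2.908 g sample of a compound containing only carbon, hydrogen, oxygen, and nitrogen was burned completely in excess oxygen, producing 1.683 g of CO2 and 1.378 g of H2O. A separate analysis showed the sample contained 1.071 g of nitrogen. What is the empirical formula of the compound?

CH4N2O2

mol C = 1.683 / 44.01 = 0.03824; mass C = 0.03824 × 12.01 = 0.4593 g
mol H = 2 × (1.378 / 18.02) = 0.1529; mass H = 0.1529 × 1.008 = 0.1542 g
mol N = 1.071 / 14.01 = 0.07645
mass O = 2.908 − (1.684) = 1.224 g → mol O = 0.07647
Ratios (÷ 0.03824): C 1.000, H 3.999, N 1.999, O 2.000
≈ 1:4:2:2 → CH4N2O2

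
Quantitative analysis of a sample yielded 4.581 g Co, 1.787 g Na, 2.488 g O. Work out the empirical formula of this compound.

Moles — Co: 4.581 / 58.93 = 0.07774 mol; Na: 1.787 / 22.99 = 0.07773 mol; O: 2.488 / 16.00 = 0.1555 mol
Smallest is Na at 0.07773 mol; normalising gives Co 1.000, Na 1.000, O 2.001
Ratio ≈ 1:1:2, so the empirical formula is CoNaO2

CoNaO2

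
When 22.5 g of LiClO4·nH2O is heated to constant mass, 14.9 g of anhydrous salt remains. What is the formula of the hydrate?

Mass of water lost = 22.5 − 14.9 = 7.6 g → 7.6 / 18.02 = 0.4218 mol H2O
Molar mass of LiClO4 = 106.39 g/mol → mol LiClO4 = 14.9 / 106.39 = 0.1401
n = 0.4218 / 0.1401 = 3.01 ≈ 3 → LiClO4·3H2O

LiClO4·3H2O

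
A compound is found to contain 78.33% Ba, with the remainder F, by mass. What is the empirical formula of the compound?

Assume 100 g: 78.33 g Ba, 21.67 g F.
Ba: 78.33 g ÷ 137.33 g/mol = 0.5704 mol
F: 21.67 g ÷ 19.00 g/mol = 1.141 mol
Divide by the smallest (0.5704 mol Ba): Ba 1.000, F 2.000
≈ 1:2 → BaF2

BaF2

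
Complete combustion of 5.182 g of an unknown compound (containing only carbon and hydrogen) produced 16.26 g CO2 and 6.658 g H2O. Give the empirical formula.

mol C = 16.26 / 44.01 = 0.3695; mass C = 0.3695 × 12.01 = 4.437 g
mol H = 2 × (6.658 / 18.02) = 0.7390; mass H = 0.7390 × 1.008 = 0.7449 g
Smallest is C at 0.3695 mol; normalising gives C 1.000, H 2.000
→ CH2

CH2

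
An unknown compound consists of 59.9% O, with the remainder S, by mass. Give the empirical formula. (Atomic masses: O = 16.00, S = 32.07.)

Assume 100 g: 59.9 g O, 40.1 g S.
n(O) = 59.9/16.00 = 3.744, n(S) = 40.1/32.07 = 1.25
Divide by the smallest (1.25 mol S): O 2.994, S 1.000
→ O3S

O3S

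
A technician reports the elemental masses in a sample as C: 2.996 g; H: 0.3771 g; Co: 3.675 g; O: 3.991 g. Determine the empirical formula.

Moles — C: 2.996 / 12.01 = 0.2495 mol; H: 0.3771 / 1.008 = 0.3741 mol; Co: 3.675 / 58.93 = 0.06236 mol; O: 3.991 / 16.00 = 0.2494 mol
Ratios (÷ 0.06236): C 4.000, H 5.999, Co 1.000, O 4.000
≈ 4:6:1:4 → C4H6CoO4

C4H6CoO4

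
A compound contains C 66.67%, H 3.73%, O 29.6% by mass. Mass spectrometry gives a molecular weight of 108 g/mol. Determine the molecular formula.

Assume 100 g: 66.67 g C, 3.73 g H, 29.6 g O.
n(C) = 66.67/12.01 = 5.551, n(H) = 3.73/1.008 = 3.7, n(O) = 29.6/16.00 = 1.85
Ratios (÷ 1.85): C 3.001, H 2.000, O 1.000
→ C3H2O
Empirical-formula mass = 54.05 g/mol
n = 108 / 54.05 = 2.00 ≈ 2
Molecular formula = (C3H2O)×2 = C6H4O2

C6H4O2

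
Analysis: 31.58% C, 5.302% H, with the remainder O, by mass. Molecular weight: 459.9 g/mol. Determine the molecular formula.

Assume 100 g: 31.58 g C, 5.302 g H, 63.118 g O.
n(C) = 31.58/12.01 = 2.629, n(H) = 5.302/1.008 = 5.26, n(O) = 63.118/16.00 = 3.945
Smallest is C at 2.629 mol; normalising gives C 1.000, H 2.000, O 1.500
Scaling by 2: C 2.00, H 4.00, O 3.00 → C2H4O3
Empirical-formula mass = 76.05 g/mol
n = 459.9 / 76.05 = 6.05 ≈ 6
Molecular formula = (C2H4O3)×6 = C12H24O18

C12H24O18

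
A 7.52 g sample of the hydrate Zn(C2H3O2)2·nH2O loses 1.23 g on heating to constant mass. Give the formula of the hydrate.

Mass of anhydrous Zn(C2H3O2)2 = 7.52 − 1.23 = 6.29 g
mol H2O = 1.23 / 18.02 = 0.06826
Molar mass of Zn(C2H3O2)2 = 183.47 g/mol → mol Zn(C2H3O2)2 = 6.29 / 183.47 = 0.03428
n = 0.06826 / 0.03428 = 1.99 ≈ 2 → Zn(C2H3O2)2·2H2O

Zn(C2H3O2)2·2H2O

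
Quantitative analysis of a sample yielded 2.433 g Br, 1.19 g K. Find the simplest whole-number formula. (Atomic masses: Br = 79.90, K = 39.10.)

n(Br) = 2.433/79.90 = 0.03045, n(K) = 1.19/39.10 = 0.03043
Smallest is K at 0.03043 mol; normalising gives Br 1.001, K 1.000
≈ 1:1 → BrK

BrK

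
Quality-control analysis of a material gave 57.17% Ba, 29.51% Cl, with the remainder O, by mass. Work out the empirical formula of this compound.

Assume 100 g: 57.17 g Ba, 29.51 g Cl, 13.32 g O.
n(Ba) = 57.17/137.33 = 0.4163, n(Cl) = 29.51/35.45 = 0.8324, n(O) = 13.32/16.00 = 0.8325
Divide by the smallest (0.4163 mol Ba): Ba 1.000, Cl 2.000, O 2.000
≈ 1:2:2 → BaCl2O2

BaCl2O2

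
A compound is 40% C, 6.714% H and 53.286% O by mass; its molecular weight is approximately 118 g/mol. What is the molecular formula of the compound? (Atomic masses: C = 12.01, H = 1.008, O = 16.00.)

Assume 100 g: 40 g C, 6.714 g H, 53.286 g O.
Moles — C: 40 / 12.01 = 3.331 mol; H: 6.714 / 1.008 = 6.661 mol; O: 53.286 / 16.00 = 3.33 mol
Divide by the smallest (3.33 mol O): C 1.000, H 2.000, O 1.000
→ CH2O
Empirical-formula mass = 30.03 g/mol
n = 118 / 30.03 = 3.93 ≈ 4
Molecular formula = (CH2O)×4 = C4H8O4

C4H8O4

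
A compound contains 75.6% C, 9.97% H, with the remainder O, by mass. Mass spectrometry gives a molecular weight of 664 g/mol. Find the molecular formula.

C42H66O6

Assume 100 g: 75.6 g C, 9.97 g H, 14.43 g O.
C: 75.6 g ÷ 12.01 g/mol = 6.295 mol
H: 9.97 g ÷ 1.008 g/mol = 9.891 mol
O: 14.43 g ÷ 16.00 g/mol = 0.9019 mol
Smallest is O at 0.9019 mol; normalising gives C 6.980, H 10.967, O 1.000
→ C7H11O
Empirical-formula mass = 111.16 g/mol
n = 664 / 111.16 = 5.97 ≈ 6
Molecular formula = (C7H11O)×6 = C42H66O6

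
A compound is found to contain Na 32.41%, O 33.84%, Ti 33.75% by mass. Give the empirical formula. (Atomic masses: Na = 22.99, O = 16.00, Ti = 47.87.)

Assume 100 g: 32.41 g Na, 33.84 g O, 33.75 g Ti.
Na: 32.41 g ÷ 22.99 g/mol = 1.41 mol
O: 33.84 g ÷ 16.00 g/mol = 2.115 mol
Ti: 33.75 g ÷ 47.87 g/mol = 0.705 mol
Divide by the smallest (0.705 mol Ti): Na 2.000, O 3.000, Ti 1.000
≈ 2:3:1 → Na2O3Ti

Na2O3Ti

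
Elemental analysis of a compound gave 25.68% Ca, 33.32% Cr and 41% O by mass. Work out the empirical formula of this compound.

Assume 100 g: 25.68 g Ca, 33.32 g Cr, 41 g O.
Ca: 25.68 g ÷ 40.08 g/mol = 0.6407 mol
Cr: 33.32 g ÷ 52.00 g/mol = 0.6408 mol
O: 41 g ÷ 16.00 g/mol = 2.562 mol
Divide by the smallest (0.6407 mol Ca): Ca 1.000, Cr 1.000, O 3.999
≈ 1:1:4 → CaCrO4

CaCrO4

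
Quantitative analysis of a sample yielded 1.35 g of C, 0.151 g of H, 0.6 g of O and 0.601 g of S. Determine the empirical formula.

C: 1.35 g ÷ 12.01 g/mol = 0.1124 mol
H: 0.151 g ÷ 1.008 g/mol = 0.1498 mol
O: 0.6 g ÷ 16.00 g/mol = 0.0375 mol
S: 0.601 g ÷ 32.07 g/mol = 0.01874 mol
Ratios (÷ 0.01874): C 5.998, H 7.994, O 2.001, S 1.000
Ratio ≈ 6:8:2:1, so the empirical formula is C6H8O2S

C6H8O2S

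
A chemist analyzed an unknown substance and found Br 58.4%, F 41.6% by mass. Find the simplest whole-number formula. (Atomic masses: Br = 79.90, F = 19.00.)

Assume 100 g: 58.4 g Br, 41.6 g F.
Moles — Br: 58.4 / 79.90 = 0.7309 mol; F: 41.6 / 19.00 = 2.189 mol
Divide by the smallest (0.7309 mol Br): Br 1.000, F 2.996
Ratio ≈ 1:3, so the empirical formula is BrF3

BrF3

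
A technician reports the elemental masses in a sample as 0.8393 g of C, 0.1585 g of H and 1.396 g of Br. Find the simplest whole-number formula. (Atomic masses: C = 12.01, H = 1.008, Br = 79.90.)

C: 0.8393 g ÷ 12.01 g/mol = 0.06988 mol
H: 0.1585 g ÷ 1.008 g/mol = 0.1572 mol
Br: 1.396 g ÷ 79.90 g/mol = 0.01747 mol
Smallest is Br at 0.01747 mol; normalising gives C 4.000, H 9.000, Br 1.000
≈ 4:9:1 → C4H9Br

C4H9Br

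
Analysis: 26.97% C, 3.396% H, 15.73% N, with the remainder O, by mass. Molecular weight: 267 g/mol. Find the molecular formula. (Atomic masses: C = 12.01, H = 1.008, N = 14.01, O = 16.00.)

Assume 100 g: 26.97 g C, 3.396 g H, 15.73 g N, 53.904 g O.
Moles — C: 26.97 / 12.01 = 2.246 mol; H: 3.396 / 1.008 = 3.369 mol; N: 15.73 / 14.01 = 1.123 mol; O: 53.904 / 16.00 = 3.369 mol
Divide by the smallest (1.123 mol N): C 2.000, H 3.001, N 1.000, O 3.001
Ratio ≈ 2:3:1:3, so the empirical formula is C2H3NO3
Empirical-formula mass = 89.05 g/mol
n = 267 / 89.05 = 3.00 ≈ 3
Molecular formula = (C2H3NO3)×3 = C6H9N3O9

C6H9N3O9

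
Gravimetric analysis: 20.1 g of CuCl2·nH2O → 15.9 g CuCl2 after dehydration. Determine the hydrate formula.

CuCl2·2H2O

Mass of water lost = 20.1 − 15.9 = 4.2 g → 4.2 / 18.02 = 0.2331 mol H2O
Molar mass of CuCl2 = 134.45 g/mol → mol CuCl2 = 15.9 / 134.45 = 0.1183
n = 0.2331 / 0.1183 = 1.97 ≈ 2 → CuCl2·2H2O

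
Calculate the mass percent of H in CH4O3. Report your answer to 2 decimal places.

6.30%

Molar mass = 1(12.01) + 4(1.008) + 3(16.00) = 64.042 g/mol
Mass of H per mole = 4 × 1.008 = 4.032 g
% H = 4.032 / 64.042 × 100 = 6.30%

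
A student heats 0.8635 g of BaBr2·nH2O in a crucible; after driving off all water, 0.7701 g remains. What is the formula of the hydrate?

Mass of water lost = 0.8635 − 0.7701 = 0.0934 g → 0.0934 / 18.02 = 0.005183 mol H2O
Molar mass of BaBr2 = 297.13 g/mol → mol BaBr2 = 0.7701 / 297.13 = 0.002592
n = 0.005183 / 0.002592 = 2.00 ≈ 2 → BaBr2·2H2O

BaBr2·2H2O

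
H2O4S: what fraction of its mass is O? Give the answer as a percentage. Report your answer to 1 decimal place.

65.2%

Molar mass = 2(1.008) + 4(16.00) + 1(32.07) = 98.086 g/mol
Mass of O per mole = 4 × 16.00 = 64.000 g
% O = 64.000 / 98.086 × 100 = 65.2%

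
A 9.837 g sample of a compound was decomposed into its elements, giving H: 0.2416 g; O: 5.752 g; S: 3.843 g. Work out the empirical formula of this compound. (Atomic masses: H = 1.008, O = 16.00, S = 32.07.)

n(H) = 0.2416/1.008 = 0.2397, n(O) = 5.752/16.00 = 0.3595, n(S) = 3.843/32.07 = 0.1198
Divide by the smallest (0.1198 mol S): H 2.000, O 3.000, S 1.000
Ratio ≈ 2:3:1, so the empirical formula is H2O3S

H2O3S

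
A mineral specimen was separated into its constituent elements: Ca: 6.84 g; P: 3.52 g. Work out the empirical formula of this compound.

Ca: 6.84 g ÷ 40.08 g/mol = 0.1707 mol
P: 3.52 g ÷ 30.97 g/mol = 0.1137 mol
Smallest is P at 0.1137 mol; normalising gives Ca 1.502, P 1.000
Scaling by 2: Ca 3.00, P 2.00 → Ca3P2

Ca3P2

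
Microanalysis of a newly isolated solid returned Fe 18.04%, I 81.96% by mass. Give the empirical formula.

Assume 100 g: 18.04 g Fe, 81.96 g I.
Fe: 18.04 g ÷ 55.85 g/mol = 0.323 mol
I: 81.96 g ÷ 126.90 g/mol = 0.6459 mol
Smallest is Fe at 0.323 mol; normalising gives Fe 1.000, I 2.000
→ FeI2

FeI2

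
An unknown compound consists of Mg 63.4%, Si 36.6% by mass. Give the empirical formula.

Mg2Si

Assume 100 g: 63.4 g Mg, 36.6 g Si.
Moles — Mg: 63.4 / 24.31 = 2.608 mol; Si: 36.6 / 28.09 = 1.303 mol
Ratios (÷ 1.303): Mg 2.002, Si 1.000
≈ 2:1 → Mg2Si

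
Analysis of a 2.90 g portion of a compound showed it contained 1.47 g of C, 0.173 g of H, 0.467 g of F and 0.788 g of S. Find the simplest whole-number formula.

C5H7FS

Moles — C: 1.47 / 12.01 = 0.1224 mol; H: 0.173 / 1.008 = 0.1716 mol; F: 0.467 / 19.00 = 0.02458 mol; S: 0.788 / 32.07 = 0.02457 mol
Smallest is S at 0.02457 mol; normalising gives C 4.981, H 6.985, F 1.000, S 1.000
Ratio ≈ 5:7:1:1, so the empirical formula is C5H7FS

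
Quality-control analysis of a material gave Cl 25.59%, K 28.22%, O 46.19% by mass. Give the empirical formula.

ClKO4

Assume 100 g: 25.59 g Cl, 28.22 g K, 46.19 g O.
Moles — Cl: 25.59 / 35.45 = 0.7219 mol; K: 28.22 / 39.10 = 0.7217 mol; O: 46.19 / 16.00 = 2.887 mol
Smallest is K at 0.7217 mol; normalising gives Cl 1.000, K 1.000, O 4.000
Ratio ≈ 1:1:4, so the empirical formula is ClKO4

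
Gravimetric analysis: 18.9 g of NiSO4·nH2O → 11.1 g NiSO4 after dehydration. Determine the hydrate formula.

NiSO4·6H2O

Mass of water lost = 18.9 − 11.1 = 7.8 g → 7.8 / 18.02 = 0.4329 mol H2O
Molar mass of NiSO4 = 154.76 g/mol → mol NiSO4 = 11.1 / 154.76 = 0.07172
n = 0.4329 / 0.07172 = 6.03 ≈ 6 → NiSO4·6H2O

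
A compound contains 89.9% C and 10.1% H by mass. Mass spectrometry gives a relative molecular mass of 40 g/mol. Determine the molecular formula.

Assume 100 g: 89.9 g C, 10.1 g H.
C: 89.9 g ÷ 12.01 g/mol = 7.485 mol
H: 10.1 g ÷ 1.008 g/mol = 10.02 mol
Divide by the smallest (7.485 mol C): C 1.000, H 1.339
Multiply by 3: C 3.00, H 4.02 → C3H4
Empirical-formula mass = 40.06 g/mol
n = 40 / 40.06 = 1.00 ≈ 1
Molecular formula = empirical formula = C3H4

C3H4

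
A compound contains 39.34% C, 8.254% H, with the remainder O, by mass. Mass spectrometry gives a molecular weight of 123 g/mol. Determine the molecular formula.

C4H10O4

Assume 100 g: 39.34 g C, 8.254 g H, 52.406 g O.
n(C) = 39.34/12.01 = 3.276, n(H) = 8.254/1.008 = 8.188, n(O) = 52.406/16.00 = 3.275
Ratios (÷ 3.275): C 1.000, H 2.500, O 1.000
Multiply by 2: C 2.00, H 5.00, O 2.00 → C2H5O2
Empirical-formula mass = 61.06 g/mol
n = 123 / 61.06 = 2.01 ≈ 2
Molecular formula = (C2H5O2)×2 = C4H10O4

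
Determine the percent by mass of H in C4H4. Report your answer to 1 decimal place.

7.7%

Molar mass = 4(12.01) + 4(1.008) = 52.072 g/mol
Mass of H per mole = 4 × 1.008 = 4.032 g
% H = 4.032 / 52.072 × 100 = 7.7%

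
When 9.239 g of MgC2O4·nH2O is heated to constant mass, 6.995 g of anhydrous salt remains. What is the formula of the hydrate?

MgC2O4·2H2O

Mass of water lost = 9.239 − 6.995 = 2.244 g → 2.244 / 18.02 = 0.1245 mol H2O
Molar mass of MgC2O4 = 112.33 g/mol → mol MgC2O4 = 6.995 / 112.33 = 0.06227
n = 0.1245 / 0.06227 = 2.00 ≈ 2 → MgC2O4·2H2O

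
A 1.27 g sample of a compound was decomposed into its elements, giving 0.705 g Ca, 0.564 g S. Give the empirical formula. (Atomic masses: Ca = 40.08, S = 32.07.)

CaS

Moles — Ca: 0.705 / 40.08 = 0.01759 mol; S: 0.564 / 32.07 = 0.01759 mol
Divide by the smallest (0.01759 mol S): Ca 1.000, S 1.000
→ CaS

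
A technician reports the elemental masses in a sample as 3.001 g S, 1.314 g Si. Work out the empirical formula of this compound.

S: 3.001 g ÷ 32.07 g/mol = 0.09358 mol
Si: 1.314 g ÷ 28.09 g/mol = 0.04678 mol
Ratios (÷ 0.04678): S 2.000, Si 1.000
Ratio ≈ 2:1, so the empirical formula is S2Si

S2Si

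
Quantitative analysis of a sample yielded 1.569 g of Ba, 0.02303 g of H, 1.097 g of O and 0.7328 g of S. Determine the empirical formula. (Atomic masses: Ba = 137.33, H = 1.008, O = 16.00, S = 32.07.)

n(Ba) = 1.569/137.33 = 0.01143, n(H) = 0.02303/1.008 = 0.02285, n(O) = 1.097/16.00 = 0.06856, n(S) = 0.7328/32.07 = 0.02285
Divide by the smallest (0.01143 mol Ba): Ba 1.000, H 2.000, O 6.001, S 2.000
Ratio ≈ 1:2:6:2, so the empirical formula is BaH2O6S2

BaH2O6S2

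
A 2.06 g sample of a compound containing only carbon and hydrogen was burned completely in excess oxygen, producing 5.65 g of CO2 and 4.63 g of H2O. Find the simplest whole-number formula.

mol C = 5.65 / 44.01 = 0.1284; mass C = 0.1284 × 12.01 = 1.542 g
mol H = 2 × (4.63 / 18.02) = 0.5139; mass H = 0.5139 × 1.008 = 0.5180 g
Smallest is C at 0.1284 mol; normalising gives C 1.000, H 4.003
Ratio ≈ 1:4, so the empirical formula is CH4

CH4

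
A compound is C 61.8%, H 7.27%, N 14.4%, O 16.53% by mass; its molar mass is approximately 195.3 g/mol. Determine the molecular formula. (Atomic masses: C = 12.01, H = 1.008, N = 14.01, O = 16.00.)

C10H14N2O2

Assume 100 g: 61.8 g C, 7.27 g H, 14.4 g N, 16.53 g O.
n(C) = 61.8/12.01 = 5.146, n(H) = 7.27/1.008 = 7.212, n(N) = 14.4/14.01 = 1.028, n(O) = 16.53/16.00 = 1.033
Smallest is N at 1.028 mol; normalising gives C 5.006, H 7.017, N 1.000, O 1.005
≈ 5:7:1:1 → C5H7NO
Empirical-formula mass = 97.12 g/mol
n = 195.3 / 97.12 = 2.01 ≈ 2
Molecular formula = (C5H7NO)×2 = C10H14N2O2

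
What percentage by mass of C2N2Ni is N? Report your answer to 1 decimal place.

Molar mass = 2(12.01) + 2(14.01) + 1(58.69) = 110.730 g/mol
Mass of N per mole = 2 × 14.01 = 28.020 g
% N = 28.020 / 110.730 × 100 = 25.3%

25.3%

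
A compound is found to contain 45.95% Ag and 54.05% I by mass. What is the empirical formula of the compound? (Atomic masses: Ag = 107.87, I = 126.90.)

Assume 100 g: 45.95 g Ag, 54.05 g I.
Moles — Ag: 45.95 / 107.87 = 0.426 mol; I: 54.05 / 126.90 = 0.4259 mol
Ratios (÷ 0.4259): Ag 1.000, I 1.000
≈ 1:1 → AgI

AgI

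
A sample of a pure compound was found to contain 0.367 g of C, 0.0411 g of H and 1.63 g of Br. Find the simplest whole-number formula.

C: 0.367 g ÷ 12.01 g/mol = 0.03056 mol
H: 0.0411 g ÷ 1.008 g/mol = 0.04077 mol
Br: 1.63 g ÷ 79.90 g/mol = 0.0204 mol
Smallest is Br at 0.0204 mol; normalising gives C 1.498, H 1.999, Br 1.000
×2: C 3.00, H 4.00, Br 2.00 → C3H4Br2

C3H4Br2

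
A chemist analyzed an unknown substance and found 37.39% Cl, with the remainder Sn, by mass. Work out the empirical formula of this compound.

Assume 100 g: 37.39 g Cl, 62.61 g Sn.
Cl: 37.39 g ÷ 35.45 g/mol = 1.055 mol
Sn: 62.61 g ÷ 118.71 g/mol = 0.5274 mol
Smallest is Sn at 0.5274 mol; normalising gives Cl 2.000, Sn 1.000
≈ 2:1 → Cl2Sn

Cl2Sn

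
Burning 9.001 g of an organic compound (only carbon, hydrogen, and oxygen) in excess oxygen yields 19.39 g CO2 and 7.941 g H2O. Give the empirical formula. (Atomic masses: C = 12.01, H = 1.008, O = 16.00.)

C5H10O2

mol C = 19.39 / 44.01 = 0.4406; mass C = 0.4406 × 12.01 = 5.291 g
mol H = 2 × (7.941 / 18.02) = 0.8814; mass H = 0.8814 × 1.008 = 0.8884 g
mass O = 9.001 − (6.180) = 2.821 g → mol O = 0.1763
Smallest is O at 0.1763 mol; normalising gives C 2.499, H 4.998, O 1.000
Multiply by 2: C 5.00, H 10.00, O 2.00 → C5H10O2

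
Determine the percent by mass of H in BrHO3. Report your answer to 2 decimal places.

Molar mass = 1(79.90) + 1(1.008) + 3(16.00) = 128.908 g/mol
Mass of H per mole = 1 × 1.008 = 1.008 g
% H = 1.008 / 128.908 × 100 = 0.78%

0.78%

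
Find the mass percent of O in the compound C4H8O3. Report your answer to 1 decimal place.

Molar mass = 4(12.01) + 8(1.008) + 3(16.00) = 104.104 g/mol
Mass of O per mole = 3 × 16.00 = 48.000 g
% O = 48.000 / 104.104 × 100 = 46.1%

46.1%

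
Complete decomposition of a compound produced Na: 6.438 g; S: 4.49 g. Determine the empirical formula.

n(Na) = 6.438/22.99 = 0.28, n(S) = 4.49/32.07 = 0.14
Ratios (÷ 0.14): Na 2.000, S 1.000
≈ 2:1 → Na2S

Na2S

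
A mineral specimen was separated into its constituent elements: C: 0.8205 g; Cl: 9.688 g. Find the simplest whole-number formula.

Moles — C: 0.8205 / 12.01 = 0.06832 mol; Cl: 9.688 / 35.45 = 0.2733 mol
Smallest is C at 0.06832 mol; normalising gives C 1.000, Cl 4.000
Ratio ≈ 1:4, so the empirical formula is CCl4

CCl4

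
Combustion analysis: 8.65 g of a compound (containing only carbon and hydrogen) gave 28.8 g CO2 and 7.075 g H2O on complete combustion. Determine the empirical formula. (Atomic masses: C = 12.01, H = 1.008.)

C5H6

mol C = 28.8 / 44.01 = 0.6544; mass C = 0.6544 × 12.01 = 7.859 g
mol H = 2 × (7.075 / 18.02) = 0.7852; mass H = 0.7852 × 1.008 = 0.7915 g
Ratios (÷ 0.6544): C 1.000, H 1.200
×5: C 5.00, H 6.00 → C5H6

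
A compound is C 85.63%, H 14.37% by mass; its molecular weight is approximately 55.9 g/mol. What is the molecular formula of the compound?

Assume 100 g: 85.63 g C, 14.37 g H.
Moles — C: 85.63 / 12.01 = 7.13 mol; H: 14.37 / 1.008 = 14.26 mol
Ratios (÷ 7.13): C 1.000, H 1.999
Ratio ≈ 1:2, so the empirical formula is CH2
Empirical-formula mass = 14.03 g/mol
n = 55.9 / 14.03 = 3.99 ≈ 4
Molecular formula = (CH2)×4 = C4H8

C4H8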